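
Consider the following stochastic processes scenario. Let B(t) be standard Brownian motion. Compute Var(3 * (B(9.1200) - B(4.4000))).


Var(alpha*(B(t)-B(s))) = alpha^2 * (t-s)
= 3^2 * (9.1200 - 4.4000)
= 9 * 4.7200
= 42.4800

42.4800


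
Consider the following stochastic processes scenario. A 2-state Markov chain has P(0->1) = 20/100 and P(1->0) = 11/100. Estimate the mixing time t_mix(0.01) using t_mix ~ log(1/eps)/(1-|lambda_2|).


lambda_2 = |1 - p01 - p10| = |1 - 0.2000 - 0.1100| = 0.6900
t_mix ~ log(1/eps)/(1 - |lambda_2|)
= log(100)/(1 - 0.6900) = 4.6052/0.3100
= 14.8554

14.8554


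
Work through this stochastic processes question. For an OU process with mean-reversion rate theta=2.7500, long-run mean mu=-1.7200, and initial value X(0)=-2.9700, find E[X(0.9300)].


E[X(t)] = mu + (X(0) - mu)*exp(-theta*t)
= -1.7200 + (-2.9700 - -1.7200)*exp(-2.7500*0.9300)
= -1.7200 + -1.2500 * 0.0775
= -1.8169

-1.8169


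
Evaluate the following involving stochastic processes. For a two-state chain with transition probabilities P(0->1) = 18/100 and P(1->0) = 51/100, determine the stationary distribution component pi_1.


Stationary distribution: pi_0 = p10/(p01+p10), pi_1 = p01/(p01+p10)
p01 = 0.1800, p10 = 0.5100
pi_1 = 0.2609

0.2609


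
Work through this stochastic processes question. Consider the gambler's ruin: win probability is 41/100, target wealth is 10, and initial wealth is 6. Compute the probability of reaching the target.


Gambler's ruin formula:
r = q/p = 0.5900/0.4100 = 1.4390
P(win) = (1 - r^i)/(1 - r^N)
= (1 - 1.4390^6)/(1 - 1.4390^10)
= 0.2125

0.2125


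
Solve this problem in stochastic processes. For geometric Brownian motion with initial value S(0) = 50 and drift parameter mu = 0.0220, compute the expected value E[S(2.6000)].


E[S(t)] = S(0) * exp(mu * t)
= 50 * exp(0.0220 * 2.6000)
= 50 * 1.0589
= 52.9434

52.9434


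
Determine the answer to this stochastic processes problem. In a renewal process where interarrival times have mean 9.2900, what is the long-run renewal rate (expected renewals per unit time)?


Long-run renewal rate = 1/E(X)
= 1/9.2900
= 0.1076

0.1076


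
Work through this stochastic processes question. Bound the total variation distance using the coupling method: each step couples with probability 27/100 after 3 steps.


TV distance bound <= (1-delta)^n
= (1 - 0.2700)^3
= 0.7300^3
= 0.3890

0.3890


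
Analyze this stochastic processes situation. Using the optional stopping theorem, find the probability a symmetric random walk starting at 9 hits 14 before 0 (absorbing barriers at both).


By optional stopping theorem: E(M at tau) = M(0) = 9
P(hit 14)*14 + P(hit 0)*0 = 9
P(hit 14) = (9 - 0)/(14 - 0) = 9/14 = 0.6429

0.6429


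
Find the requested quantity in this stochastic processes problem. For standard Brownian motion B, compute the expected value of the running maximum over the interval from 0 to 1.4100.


E(max B(s)) = sqrt(2t/pi)
= sqrt(2*1.4100/pi)
= sqrt(0.8976)
= 0.9474

0.9474


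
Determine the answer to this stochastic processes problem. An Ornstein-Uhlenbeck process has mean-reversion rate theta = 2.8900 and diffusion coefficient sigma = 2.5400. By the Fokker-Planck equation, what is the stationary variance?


Stationary variance = sigma^2 / (2*theta)
= 2.5400^2 / (2*2.8900)
= 6.4516 / 5.7800
= 1.1162

1.1162


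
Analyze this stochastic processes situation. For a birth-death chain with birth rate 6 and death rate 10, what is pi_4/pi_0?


For birth-death process, pi_n/pi_0 = (lambda/mu)^n
= (6/10)^4
= 0.1296

0.1296


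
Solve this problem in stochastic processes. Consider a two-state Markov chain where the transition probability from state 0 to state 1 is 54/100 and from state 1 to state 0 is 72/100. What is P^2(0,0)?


Computing P^2 by matrix multiplication.
P = [[0.4600, 0.5400], [0.7200, 0.2800]]
After raising P to the power 2:
P^2(0,0) = 0.6004

0.6004


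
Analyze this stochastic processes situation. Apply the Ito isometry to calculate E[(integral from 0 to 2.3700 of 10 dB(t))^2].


By Ito isometry: E[(int f dB)^2] = int f^2 dt
= 10^2 * 2.3700
= 100 * 2.3700 = 237.0000

237.0000


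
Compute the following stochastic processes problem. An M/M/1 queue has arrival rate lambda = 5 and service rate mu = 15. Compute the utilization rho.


rho = lambda/mu
= 5/15
= 0.3333

0.3333


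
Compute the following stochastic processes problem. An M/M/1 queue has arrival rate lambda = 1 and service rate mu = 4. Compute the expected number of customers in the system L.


rho = 1/4 = 0.2500
L = rho/(1-rho)
= 0.2500/0.7500
= 0.3333

0.3333


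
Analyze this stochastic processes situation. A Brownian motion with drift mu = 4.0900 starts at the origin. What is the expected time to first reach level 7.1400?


Expected first passage time = a/mu
= 7.1400/4.0900
= 1.7457

1.7457


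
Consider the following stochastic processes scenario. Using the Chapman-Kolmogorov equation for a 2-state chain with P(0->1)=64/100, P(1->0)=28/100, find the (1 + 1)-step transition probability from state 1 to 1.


P^2 = P^1 * P^1
Computing via matrix multiplication of the transition matrix.
Entry (1,1) of P^2 = 0.6976

0.6976


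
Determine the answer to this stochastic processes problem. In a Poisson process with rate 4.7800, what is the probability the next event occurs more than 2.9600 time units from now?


P(X > t) = exp(-lambda * t)
= exp(-4.7800 * 2.9600)
= exp(-14.1488) = 7.1656e-07

7.1656e-07


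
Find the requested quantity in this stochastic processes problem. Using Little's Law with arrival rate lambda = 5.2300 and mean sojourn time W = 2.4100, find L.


Little's Law: L = lambda * W
= 5.2300 * 2.4100
= 12.6043

12.6043


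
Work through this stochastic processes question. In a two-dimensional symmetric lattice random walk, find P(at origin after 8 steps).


P = C(8,4)^2 / 4^8
= 70^2 / 65536
= 4900 / 65536
= 0.0748

0.0748


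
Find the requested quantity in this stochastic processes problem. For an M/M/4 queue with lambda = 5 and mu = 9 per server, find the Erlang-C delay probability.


a = lambda/mu = 0.5556
rho = a/c = 0.1389
Erlang-C formula applied:
C(c,a) = 0.0026

0.0026


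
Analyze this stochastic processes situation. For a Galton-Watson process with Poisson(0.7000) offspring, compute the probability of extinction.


Since mu = 0.7000 <= 1, extinction probability = 1.

1.0000


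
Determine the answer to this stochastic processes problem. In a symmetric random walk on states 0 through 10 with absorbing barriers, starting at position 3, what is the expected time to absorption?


For symmetric RW on 0,...,N with absorbing barriers, E(i) = i*(N-i)
E(3) = 3 * 7 = 21

21


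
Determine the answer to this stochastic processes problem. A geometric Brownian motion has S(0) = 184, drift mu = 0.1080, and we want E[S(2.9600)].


E[S(t)] = S(0) * exp(mu * t)
= 184 * exp(0.1080 * 2.9600)
= 184 * 1.3767
= 253.3104

253.3104


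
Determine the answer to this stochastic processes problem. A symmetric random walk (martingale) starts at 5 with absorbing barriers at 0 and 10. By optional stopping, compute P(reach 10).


By optional stopping theorem: E(M at tau) = M(0) = 5
P(hit 10)*10 + P(hit 0)*0 = 5
P(hit 10) = (5 - 0)/(10 - 0) = 1/2 = 0.5000

0.5000


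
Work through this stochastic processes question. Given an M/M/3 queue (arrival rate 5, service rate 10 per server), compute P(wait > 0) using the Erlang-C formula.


a = lambda/mu = 0.5000
rho = a/c = 0.1667
Erlang-C formula applied:
C(c,a) = 0.0152

0.0152


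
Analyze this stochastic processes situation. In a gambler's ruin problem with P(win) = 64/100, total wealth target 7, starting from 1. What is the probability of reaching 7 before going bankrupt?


Gambler's ruin formula:
r = q/p = 0.3600/0.6400 = 0.5625
P(win) = (1 - r^i)/(1 - r^N)
= (1 - 0.5625^1)/(1 - 0.5625^7)
= 0.4454

0.4454


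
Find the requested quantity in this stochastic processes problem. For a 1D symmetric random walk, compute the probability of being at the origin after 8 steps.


P(S(8) = 0) = C(8,4) / 4^4
= 70 / 256
= 0.2734

0.2734


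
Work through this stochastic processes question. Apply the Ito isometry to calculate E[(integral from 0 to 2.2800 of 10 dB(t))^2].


By Ito isometry: E[(int f dB)^2] = int f^2 dt
= 10^2 * 2.2800
= 100 * 2.2800 = 228.0000

228.0000


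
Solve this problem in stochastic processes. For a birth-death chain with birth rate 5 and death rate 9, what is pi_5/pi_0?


For birth-death process, pi_n/pi_0 = (lambda/mu)^n
= (5/9)^5
= 0.0529

0.0529


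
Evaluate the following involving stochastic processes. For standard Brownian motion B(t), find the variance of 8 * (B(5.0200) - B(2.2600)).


Var(alpha*(B(t)-B(s))) = alpha^2 * (t-s)
= 8^2 * (5.0200 - 2.2600)
= 64 * 2.7600
= 176.6400

176.6400


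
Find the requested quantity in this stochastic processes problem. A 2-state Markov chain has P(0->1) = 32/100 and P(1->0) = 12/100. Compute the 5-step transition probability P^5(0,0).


Computing P^5 by matrix multiplication.
P = [[0.6800, 0.3200], [0.1200, 0.8800]]
After raising P to the power 5:
P^5(0,0) = 0.3128

0.3128


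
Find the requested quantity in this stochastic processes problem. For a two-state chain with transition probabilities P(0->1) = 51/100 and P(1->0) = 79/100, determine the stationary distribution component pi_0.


Stationary distribution: pi_0 = p10/(p01+p10), pi_1 = p01/(p01+p10)
p01 = 0.5100, p10 = 0.7900
pi_0 = 0.6077

0.6077


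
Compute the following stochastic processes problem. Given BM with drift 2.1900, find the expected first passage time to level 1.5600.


Expected first passage time = a/mu
= 1.5600/2.1900
= 0.7123

0.7123


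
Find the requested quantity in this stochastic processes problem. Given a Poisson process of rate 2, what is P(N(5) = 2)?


P(N(t)=k) = (lambda*t)^k * exp(-lambda*t) / k!
lambda*t = 10
= 10^2 * exp(-10) / 2!
= 100 * 4.5400e-05 / 2
= 0.0023

0.0023


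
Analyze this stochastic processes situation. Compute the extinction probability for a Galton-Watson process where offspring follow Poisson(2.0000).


Since mu = 2.0000 > 1, extinction prob q < 1.
Solve s = exp(mu*(s-1)) iteratively.
q = 0.2032

0.2032


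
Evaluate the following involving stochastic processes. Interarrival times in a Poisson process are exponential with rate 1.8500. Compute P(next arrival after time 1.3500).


P(X > t) = exp(-lambda * t)
= exp(-1.8500 * 1.3500)
= exp(-2.4975) = 0.0823

0.0823


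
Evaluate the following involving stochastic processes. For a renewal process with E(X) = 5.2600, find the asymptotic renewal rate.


Long-run renewal rate = 1/E(X)
= 1/5.2600
= 0.1901

0.1901


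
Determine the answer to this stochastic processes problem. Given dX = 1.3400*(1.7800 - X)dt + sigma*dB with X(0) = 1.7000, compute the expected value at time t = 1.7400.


E[X(t)] = mu + (X(0) - mu)*exp(-theta*t)
= 1.7800 + (1.7000 - 1.7800)*exp(-1.3400*1.7400)
= 1.7800 + -0.0800 * 0.0971
= 1.7722

1.7722


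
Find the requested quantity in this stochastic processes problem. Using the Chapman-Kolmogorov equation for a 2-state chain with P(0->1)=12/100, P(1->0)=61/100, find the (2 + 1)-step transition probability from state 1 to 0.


P^3 = P^2 * P^1
Computing via matrix multiplication of the transition matrix.
Entry (1,0) of P^3 = 0.8192

0.8192


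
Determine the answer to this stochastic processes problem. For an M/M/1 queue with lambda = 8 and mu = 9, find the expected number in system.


rho = 8/9 = 0.8889
L = rho/(1-rho)
= 0.8889/0.1111
= 8.0000

8.0000


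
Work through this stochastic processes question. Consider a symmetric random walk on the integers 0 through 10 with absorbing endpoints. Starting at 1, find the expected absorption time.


For symmetric RW on 0,...,N with absorbing barriers, E(i) = i*(N-i)
E(1) = 1 * 9 = 9

9


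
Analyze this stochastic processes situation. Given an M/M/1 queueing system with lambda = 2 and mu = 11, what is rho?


rho = lambda/mu
= 2/11
= 0.1818

0.1818


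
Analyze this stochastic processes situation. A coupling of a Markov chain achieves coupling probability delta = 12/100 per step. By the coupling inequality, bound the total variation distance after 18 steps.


TV distance bound <= (1-delta)^n
= (1 - 0.1200)^18
= 0.8800^18
= 0.1002

0.1002


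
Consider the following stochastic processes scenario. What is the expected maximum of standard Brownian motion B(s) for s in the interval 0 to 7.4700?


E(max B(s)) = sqrt(2t/pi)
= sqrt(2*7.4700/pi)
= sqrt(4.7555)
= 2.1807

2.1807


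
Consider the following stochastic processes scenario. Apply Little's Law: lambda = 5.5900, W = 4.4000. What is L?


Little's Law: L = lambda * W
= 5.5900 * 4.4000
= 24.5960

24.5960


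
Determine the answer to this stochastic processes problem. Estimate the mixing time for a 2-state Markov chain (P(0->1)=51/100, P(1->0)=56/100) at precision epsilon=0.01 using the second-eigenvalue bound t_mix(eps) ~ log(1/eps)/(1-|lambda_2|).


lambda_2 = |1 - p01 - p10| = |1 - 0.5100 - 0.5600| = 0.0700
t_mix ~ log(1/eps)/(1 - |lambda_2|)
= log(100)/(1 - 0.0700) = 4.6052/0.9300
= 4.9518

4.9518


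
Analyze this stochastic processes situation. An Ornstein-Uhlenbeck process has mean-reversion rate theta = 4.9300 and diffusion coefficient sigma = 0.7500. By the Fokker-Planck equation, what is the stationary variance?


Stationary variance = sigma^2 / (2*theta)
= 0.7500^2 / (2*4.9300)
= 0.5625 / 9.8600
= 0.0570

0.0570


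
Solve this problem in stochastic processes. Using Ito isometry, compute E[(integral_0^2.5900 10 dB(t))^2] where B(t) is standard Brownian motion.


By Ito isometry: E[(int f dB)^2] = int f^2 dt
= 10^2 * 2.5900
= 100 * 2.5900 = 259.0000

259.0000


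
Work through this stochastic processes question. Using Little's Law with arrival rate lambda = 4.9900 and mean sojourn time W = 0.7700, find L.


Little's Law: L = lambda * W
= 4.9900 * 0.7700
= 3.8423

3.8423


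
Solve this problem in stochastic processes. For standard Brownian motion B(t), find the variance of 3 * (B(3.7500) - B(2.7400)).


Var(alpha*(B(t)-B(s))) = alpha^2 * (t-s)
= 3^2 * (3.7500 - 2.7400)
= 9 * 1.0100
= 9.0900

9.0900


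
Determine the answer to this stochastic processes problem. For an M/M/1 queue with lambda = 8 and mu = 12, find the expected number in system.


rho = 8/12 = 0.6667
L = rho/(1-rho)
= 0.6667/0.3333
= 2.0000

2.0000


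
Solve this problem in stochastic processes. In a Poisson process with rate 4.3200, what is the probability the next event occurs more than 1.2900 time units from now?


P(X > t) = exp(-lambda * t)
= exp(-4.3200 * 1.2900)
= exp(-5.5728) = 0.0038

0.0038


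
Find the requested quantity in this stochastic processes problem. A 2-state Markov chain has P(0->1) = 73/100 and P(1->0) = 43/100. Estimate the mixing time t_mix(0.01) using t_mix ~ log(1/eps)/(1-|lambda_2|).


lambda_2 = |1 - p01 - p10| = |1 - 0.7300 - 0.4300| = 0.1600
t_mix ~ log(1/eps)/(1 - |lambda_2|)
= log(100)/(1 - 0.1600) = 4.6052/0.8400
= 5.4823

5.4823


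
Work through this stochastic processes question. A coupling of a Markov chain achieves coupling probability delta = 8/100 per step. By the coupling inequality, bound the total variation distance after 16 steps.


TV distance bound <= (1-delta)^n
= (1 - 0.0800)^16
= 0.9200^16
= 0.2634

0.2634


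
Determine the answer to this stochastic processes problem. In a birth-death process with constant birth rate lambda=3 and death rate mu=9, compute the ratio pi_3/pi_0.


For birth-death process, pi_n/pi_0 = (lambda/mu)^n
= (3/9)^3
= 0.0370

0.0370


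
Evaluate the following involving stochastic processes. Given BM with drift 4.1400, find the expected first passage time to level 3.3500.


Expected first passage time = a/mu
= 3.3500/4.1400
= 0.8092

0.8092


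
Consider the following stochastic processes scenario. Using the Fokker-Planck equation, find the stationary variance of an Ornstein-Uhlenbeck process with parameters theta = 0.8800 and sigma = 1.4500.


Stationary variance = sigma^2 / (2*theta)
= 1.4500^2 / (2*0.8800)
= 2.1025 / 1.7600
= 1.1946

1.1946


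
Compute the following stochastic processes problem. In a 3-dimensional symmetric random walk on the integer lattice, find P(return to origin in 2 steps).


P(return in 2 steps) = P(reverse first step) = 1/(2d)
= 1/6
= 0.1667

0.1667


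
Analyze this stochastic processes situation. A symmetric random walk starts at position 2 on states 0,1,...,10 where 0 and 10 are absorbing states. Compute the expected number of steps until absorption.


For symmetric RW on 0,...,N with absorbing barriers, E(i) = i*(N-i)
E(2) = 2 * 8 = 16

16


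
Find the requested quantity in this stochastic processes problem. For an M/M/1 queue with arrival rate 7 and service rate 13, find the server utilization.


rho = lambda/mu
= 7/13
= 0.5385

0.5385


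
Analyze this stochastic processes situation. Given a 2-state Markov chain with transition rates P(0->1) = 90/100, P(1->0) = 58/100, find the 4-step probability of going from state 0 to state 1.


Computing P^4 by matrix multiplication.
P = [[0.1000, 0.9000], [0.5800, 0.4200]]
After raising P to the power 4:
P^4(0,1) = 0.5758

0.5758


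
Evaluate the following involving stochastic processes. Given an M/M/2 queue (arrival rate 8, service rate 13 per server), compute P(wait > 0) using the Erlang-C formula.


a = lambda/mu = 0.6154
rho = a/c = 0.3077
Erlang-C formula applied:
C(c,a) = 0.1448

0.1448


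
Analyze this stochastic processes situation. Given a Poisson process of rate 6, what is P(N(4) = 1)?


P(N(t)=k) = (lambda*t)^k * exp(-lambda*t) / k!
lambda*t = 24
= 24^1 * exp(-24) / 1!
= 24 * 3.7751e-11 / 1
= 9.0603e-10

9.0603e-10


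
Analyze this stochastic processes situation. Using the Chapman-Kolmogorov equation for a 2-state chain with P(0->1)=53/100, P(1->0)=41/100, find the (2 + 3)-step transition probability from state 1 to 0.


P^5 = P^2 * P^3
Computing via matrix multiplication of the transition matrix.
Entry (1,0) of P^5 = 0.4362

0.4362


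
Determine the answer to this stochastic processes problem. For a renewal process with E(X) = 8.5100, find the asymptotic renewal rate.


Long-run renewal rate = 1/E(X)
= 1/8.5100
= 0.1175

0.1175


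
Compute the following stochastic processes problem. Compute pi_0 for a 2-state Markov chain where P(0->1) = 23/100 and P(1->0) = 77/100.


Stationary distribution: pi_0 = p10/(p01+p10), pi_1 = p01/(p01+p10)
p01 = 0.2300, p10 = 0.7700
pi_0 = 0.7700

0.7700


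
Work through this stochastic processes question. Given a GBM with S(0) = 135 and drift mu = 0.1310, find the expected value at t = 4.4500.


E[S(t)] = S(0) * exp(mu * t)
= 135 * exp(0.1310 * 4.4500)
= 135 * 1.7913
= 241.8275

241.8275


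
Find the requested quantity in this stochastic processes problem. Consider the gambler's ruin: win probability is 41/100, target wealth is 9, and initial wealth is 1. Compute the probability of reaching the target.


Gambler's ruin formula:
r = q/p = 0.5900/0.4100 = 1.4390
P(win) = (1 - r^i)/(1 - r^N)
= (1 - 1.4390^1)/(1 - 1.4390^9)
= 0.0172

0.0172


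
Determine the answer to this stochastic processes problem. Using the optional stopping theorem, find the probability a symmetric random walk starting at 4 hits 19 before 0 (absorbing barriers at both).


By optional stopping theorem: E(M at tau) = M(0) = 4
P(hit 19)*19 + P(hit 0)*0 = 4
P(hit 19) = (4 - 0)/(19 - 0) = 4/19 = 0.2105

0.2105


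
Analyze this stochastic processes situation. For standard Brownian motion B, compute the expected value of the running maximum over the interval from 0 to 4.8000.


E(max B(s)) = sqrt(2t/pi)
= sqrt(2*4.8000/pi)
= sqrt(3.0558)
= 1.7481

1.7481


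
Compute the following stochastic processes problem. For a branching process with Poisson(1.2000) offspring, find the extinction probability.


Since mu = 1.2000 > 1, extinction prob q < 1.
Solve s = exp(mu*(s-1)) iteratively.
q = 0.6863

0.6863


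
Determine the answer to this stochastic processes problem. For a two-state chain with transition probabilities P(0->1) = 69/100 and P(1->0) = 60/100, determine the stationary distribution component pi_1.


Stationary distribution: pi_0 = p10/(p01+p10), pi_1 = p01/(p01+p10)
p01 = 0.6900, p10 = 0.6000
pi_1 = 0.5349

0.5349


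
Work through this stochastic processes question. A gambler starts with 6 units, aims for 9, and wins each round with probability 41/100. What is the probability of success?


Gambler's ruin formula:
r = q/p = 0.5900/0.4100 = 1.4390
P(win) = (1 - r^i)/(1 - r^N)
= (1 - 1.4390^6)/(1 - 1.4390^9)
= 0.3095

0.3095


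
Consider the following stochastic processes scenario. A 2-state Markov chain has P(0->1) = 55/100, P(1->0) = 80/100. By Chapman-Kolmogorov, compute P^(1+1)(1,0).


P^2 = P^1 * P^1
Computing via matrix multiplication of the transition matrix.
Entry (1,0) of P^2 = 0.5200

0.5200


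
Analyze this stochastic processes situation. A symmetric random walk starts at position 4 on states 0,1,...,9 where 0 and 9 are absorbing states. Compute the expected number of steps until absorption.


For symmetric RW on 0,...,N with absorbing barriers, E(i) = i*(N-i)
E(4) = 4 * 5 = 20

20


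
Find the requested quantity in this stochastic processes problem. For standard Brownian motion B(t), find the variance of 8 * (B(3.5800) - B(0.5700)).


Var(alpha*(B(t)-B(s))) = alpha^2 * (t-s)
= 8^2 * (3.5800 - 0.5700)
= 64 * 3.0100
= 192.6400

192.6400


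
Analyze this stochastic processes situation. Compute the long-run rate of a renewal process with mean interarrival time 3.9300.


Long-run renewal rate = 1/E(X)
= 1/3.9300
= 0.2545

0.2545


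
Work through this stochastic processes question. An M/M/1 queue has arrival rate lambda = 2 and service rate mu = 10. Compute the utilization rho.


rho = lambda/mu
= 2/10
= 0.2000

0.2000


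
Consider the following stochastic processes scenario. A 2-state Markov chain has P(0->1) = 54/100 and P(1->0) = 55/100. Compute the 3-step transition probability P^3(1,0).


Computing P^3 by matrix multiplication.
P = [[0.4600, 0.5400], [0.5500, 0.4500]]
After raising P to the power 3:
P^3(1,0) = 0.5050

0.5050


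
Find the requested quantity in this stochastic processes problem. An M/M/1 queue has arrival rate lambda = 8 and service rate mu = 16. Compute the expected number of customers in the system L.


rho = 8/16 = 0.5000
L = rho/(1-rho)
= 0.5000/0.5000
= 1.0000

1.0000


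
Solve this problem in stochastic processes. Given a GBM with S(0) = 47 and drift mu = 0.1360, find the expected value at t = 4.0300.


E[S(t)] = S(0) * exp(mu * t)
= 47 * exp(0.1360 * 4.0300)
= 47 * 1.7299
= 81.3066

81.3066


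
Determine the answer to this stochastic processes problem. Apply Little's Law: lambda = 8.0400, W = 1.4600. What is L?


Little's Law: L = lambda * W
= 8.0400 * 1.4600
= 11.7384

11.7384


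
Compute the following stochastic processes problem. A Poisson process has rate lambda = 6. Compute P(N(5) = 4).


P(N(t)=k) = (lambda*t)^k * exp(-lambda*t) / k!
lambda*t = 30
= 30^4 * exp(-30) / 4!
= 810000 * 9.3576e-14 / 24
= 3.1582e-09

3.1582e-09


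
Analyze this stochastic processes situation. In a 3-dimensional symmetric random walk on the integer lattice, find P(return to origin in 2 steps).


P(return in 2 steps) = P(reverse first step) = 1/(2d)
= 1/6
= 0.1667

0.1667


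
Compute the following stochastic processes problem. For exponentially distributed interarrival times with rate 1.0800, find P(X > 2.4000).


P(X > t) = exp(-lambda * t)
= exp(-1.0800 * 2.4000)
= exp(-2.5920) = 0.0749

0.0749


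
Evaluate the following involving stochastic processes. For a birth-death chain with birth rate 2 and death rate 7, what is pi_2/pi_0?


For birth-death process, pi_n/pi_0 = (lambda/mu)^n
= (2/7)^2
= 0.0816

0.0816


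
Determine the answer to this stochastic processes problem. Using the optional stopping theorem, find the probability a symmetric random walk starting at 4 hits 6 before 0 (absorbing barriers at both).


By optional stopping theorem: E(M at tau) = M(0) = 4
P(hit 6)*6 + P(hit 0)*0 = 4
P(hit 6) = (4 - 0)/(6 - 0) = 2/3 = 0.6667

0.6667


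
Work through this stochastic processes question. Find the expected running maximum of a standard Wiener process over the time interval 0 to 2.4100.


E(max B(s)) = sqrt(2t/pi)
= sqrt(2*2.4100/pi)
= sqrt(1.5343)
= 1.2386

1.2386


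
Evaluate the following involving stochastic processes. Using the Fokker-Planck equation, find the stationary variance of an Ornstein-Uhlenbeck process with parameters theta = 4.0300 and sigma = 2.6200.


Stationary variance = sigma^2 / (2*theta)
= 2.6200^2 / (2*4.0300)
= 6.8644 / 8.0600
= 0.8517

0.8517


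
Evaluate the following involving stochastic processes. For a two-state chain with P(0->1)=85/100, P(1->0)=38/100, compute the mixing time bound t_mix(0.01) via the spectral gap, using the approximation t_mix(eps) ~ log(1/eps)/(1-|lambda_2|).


lambda_2 = |1 - p01 - p10| = |1 - 0.8500 - 0.3800| = 0.2300
t_mix ~ log(1/eps)/(1 - |lambda_2|)
= log(100)/(1 - 0.2300) = 4.6052/0.7700
= 5.9807

5.9807


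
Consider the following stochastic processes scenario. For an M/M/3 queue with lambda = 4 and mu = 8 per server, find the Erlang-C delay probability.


a = lambda/mu = 0.5000
rho = a/c = 0.1667
Erlang-C formula applied:
C(c,a) = 0.0152

0.0152


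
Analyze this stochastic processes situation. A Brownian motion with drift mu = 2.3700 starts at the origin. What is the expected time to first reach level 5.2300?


Expected first passage time = a/mu
= 5.2300/2.3700
= 2.2068

2.2068


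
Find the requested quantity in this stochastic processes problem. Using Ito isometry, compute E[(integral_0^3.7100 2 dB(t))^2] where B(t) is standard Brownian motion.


By Ito isometry: E[(int f dB)^2] = int f^2 dt
= 2^2 * 3.7100
= 4 * 3.7100 = 14.8400

14.8400


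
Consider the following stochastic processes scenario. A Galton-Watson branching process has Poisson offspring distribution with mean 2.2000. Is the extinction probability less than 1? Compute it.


Since mu = 2.2000 > 1, extinction prob q < 1.
Solve s = exp(mu*(s-1)) iteratively.
q = 0.1563

0.1563


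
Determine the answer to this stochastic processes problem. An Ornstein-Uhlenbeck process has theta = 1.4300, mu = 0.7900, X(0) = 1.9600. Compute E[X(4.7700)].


E[X(t)] = mu + (X(0) - mu)*exp(-theta*t)
= 0.7900 + (1.9600 - 0.7900)*exp(-1.4300*4.7700)
= 0.7900 + 1.1700 * 0.0011
= 0.7913

0.7913


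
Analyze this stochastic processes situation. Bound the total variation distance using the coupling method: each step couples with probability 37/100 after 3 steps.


TV distance bound <= (1-delta)^n
= (1 - 0.3700)^3
= 0.6300^3
= 0.2500

0.2500


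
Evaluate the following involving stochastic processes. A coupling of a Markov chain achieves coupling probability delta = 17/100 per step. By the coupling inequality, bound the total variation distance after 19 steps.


TV distance bound <= (1-delta)^n
= (1 - 0.1700)^19
= 0.8300^19
= 0.0290

0.0290


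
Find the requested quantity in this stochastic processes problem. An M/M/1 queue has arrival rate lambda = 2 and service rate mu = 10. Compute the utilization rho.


rho = lambda/mu
= 2/10
= 0.2000

0.2000


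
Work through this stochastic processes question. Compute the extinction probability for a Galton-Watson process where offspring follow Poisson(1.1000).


Since mu = 1.1000 > 1, extinction prob q < 1.
Solve s = exp(mu*(s-1)) iteratively.
q = 0.8239

0.8239


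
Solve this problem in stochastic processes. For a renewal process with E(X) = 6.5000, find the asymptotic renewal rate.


Long-run renewal rate = 1/E(X)
= 1/6.5000
= 0.1538

0.1538


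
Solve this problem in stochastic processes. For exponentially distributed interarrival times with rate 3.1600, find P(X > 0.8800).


P(X > t) = exp(-lambda * t)
= exp(-3.1600 * 0.8800)
= exp(-2.7808) = 0.0620

0.0620


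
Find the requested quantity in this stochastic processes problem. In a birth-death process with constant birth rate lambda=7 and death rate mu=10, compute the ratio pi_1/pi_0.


For birth-death process, pi_n/pi_0 = (lambda/mu)^n
= (7/10)^1
= 0.7000

0.7000


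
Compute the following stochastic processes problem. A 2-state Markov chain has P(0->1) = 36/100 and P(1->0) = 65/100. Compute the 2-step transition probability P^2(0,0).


Computing P^2 by matrix multiplication.
P = [[0.6400, 0.3600], [0.6500, 0.3500]]
After raising P to the power 2:
P^2(0,0) = 0.6436

0.6436


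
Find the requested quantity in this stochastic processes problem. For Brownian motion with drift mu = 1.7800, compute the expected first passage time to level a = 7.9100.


Expected first passage time = a/mu
= 7.9100/1.7800
= 4.4438

4.4438


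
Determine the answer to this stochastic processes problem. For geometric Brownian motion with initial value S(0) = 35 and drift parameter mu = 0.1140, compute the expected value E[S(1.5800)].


E[S(t)] = S(0) * exp(mu * t)
= 35 * exp(0.1140 * 1.5800)
= 35 * 1.1974
= 41.9076

41.9076


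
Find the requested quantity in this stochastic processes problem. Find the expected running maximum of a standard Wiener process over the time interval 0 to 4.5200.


E(max B(s)) = sqrt(2t/pi)
= sqrt(2*4.5200/pi)
= sqrt(2.8775)
= 1.6963

1.6963


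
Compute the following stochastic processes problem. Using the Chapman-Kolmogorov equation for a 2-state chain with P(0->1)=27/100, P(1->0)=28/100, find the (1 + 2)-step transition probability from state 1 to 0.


P^3 = P^1 * P^2
Computing via matrix multiplication of the transition matrix.
Entry (1,0) of P^3 = 0.4627

0.4627


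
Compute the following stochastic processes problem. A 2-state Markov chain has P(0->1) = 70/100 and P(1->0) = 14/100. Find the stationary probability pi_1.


Stationary distribution: pi_0 = p10/(p01+p10), pi_1 = p01/(p01+p10)
p01 = 0.7000, p10 = 0.1400
pi_1 = 0.8333

0.8333


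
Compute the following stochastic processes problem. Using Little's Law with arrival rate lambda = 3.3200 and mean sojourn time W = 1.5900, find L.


Little's Law: L = lambda * W
= 3.3200 * 1.5900
= 5.2788

5.2788


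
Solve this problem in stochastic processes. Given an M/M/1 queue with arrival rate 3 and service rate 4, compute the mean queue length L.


rho = 3/4 = 0.7500
L = rho/(1-rho)
= 0.7500/0.2500
= 3.0000

3.0000


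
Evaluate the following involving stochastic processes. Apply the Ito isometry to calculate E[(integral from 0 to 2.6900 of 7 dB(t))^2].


By Ito isometry: E[(int f dB)^2] = int f^2 dt
= 7^2 * 2.6900
= 49 * 2.6900 = 131.8100

131.8100


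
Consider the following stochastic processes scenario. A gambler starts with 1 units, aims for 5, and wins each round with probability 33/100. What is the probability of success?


Gambler's ruin formula:
r = q/p = 0.6700/0.3300 = 2.0303
P(win) = (1 - r^i)/(1 - r^N)
= (1 - 2.0303^1)/(1 - 2.0303^5)
= 0.0308

0.0308


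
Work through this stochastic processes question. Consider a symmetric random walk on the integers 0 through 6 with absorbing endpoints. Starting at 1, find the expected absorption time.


For symmetric RW on 0,...,N with absorbing barriers, E(i) = i*(N-i)
E(1) = 1 * 5 = 5

5


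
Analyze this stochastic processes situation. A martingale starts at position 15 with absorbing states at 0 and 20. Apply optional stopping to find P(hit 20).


By optional stopping theorem: E(M at tau) = M(0) = 15
P(hit 20)*20 + P(hit 0)*0 = 15
P(hit 20) = (15 - 0)/(20 - 0) = 3/4 = 0.7500

0.7500


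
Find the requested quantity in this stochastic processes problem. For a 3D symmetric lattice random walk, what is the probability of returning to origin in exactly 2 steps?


P(return in 2 steps) = P(reverse first step) = 1/(2d)
= 1/6
= 0.1667

0.1667


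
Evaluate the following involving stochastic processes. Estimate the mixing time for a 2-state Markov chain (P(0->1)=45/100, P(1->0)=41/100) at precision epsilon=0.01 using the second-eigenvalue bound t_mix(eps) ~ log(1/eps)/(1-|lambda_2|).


lambda_2 = |1 - p01 - p10| = |1 - 0.4500 - 0.4100| = 0.1400
t_mix ~ log(1/eps)/(1 - |lambda_2|)
= log(100)/(1 - 0.1400) = 4.6052/0.8600
= 5.3548

5.3548


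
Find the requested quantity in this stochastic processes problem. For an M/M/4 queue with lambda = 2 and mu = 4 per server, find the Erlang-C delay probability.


a = lambda/mu = 0.5000
rho = a/c = 0.1250
Erlang-C formula applied:
C(c,a) = 0.0018

0.0018


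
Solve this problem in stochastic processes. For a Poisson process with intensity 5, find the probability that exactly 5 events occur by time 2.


P(N(t)=k) = (lambda*t)^k * exp(-lambda*t) / k!
lambda*t = 10
= 10^5 * exp(-10) / 5!
= 100000 * 4.5400e-05 / 120
= 0.0378

0.0378


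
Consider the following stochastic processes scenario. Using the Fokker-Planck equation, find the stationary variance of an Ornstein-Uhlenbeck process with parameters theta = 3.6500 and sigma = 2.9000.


Stationary variance = sigma^2 / (2*theta)
= 2.9000^2 / (2*3.6500)
= 8.4100 / 7.3000
= 1.1521

1.1521


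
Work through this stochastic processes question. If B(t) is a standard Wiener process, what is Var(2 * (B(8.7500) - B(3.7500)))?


Var(alpha*(B(t)-B(s))) = alpha^2 * (t-s)
= 2^2 * (8.7500 - 3.7500)
= 4 * 5.0000
= 20.0000

20.0000


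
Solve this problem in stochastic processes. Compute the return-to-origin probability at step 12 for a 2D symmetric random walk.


P = C(12,6)^2 / 4^12
= 924^2 / 16777216
= 853776 / 16777216
= 0.0509

0.0509


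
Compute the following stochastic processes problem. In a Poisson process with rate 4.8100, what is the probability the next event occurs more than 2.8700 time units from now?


P(X > t) = exp(-lambda * t)
= exp(-4.8100 * 2.8700)
= exp(-13.8047) = 1.0109e-06

1.0109e-06


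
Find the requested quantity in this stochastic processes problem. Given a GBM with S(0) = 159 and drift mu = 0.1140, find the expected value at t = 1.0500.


E[S(t)] = S(0) * exp(mu * t)
= 159 * exp(0.1140 * 1.0500)
= 159 * 1.1272
= 179.2182

179.2182


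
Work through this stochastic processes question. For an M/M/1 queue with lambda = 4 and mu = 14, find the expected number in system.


rho = 4/14 = 0.2857
L = rho/(1-rho)
= 0.2857/0.7143
= 0.4000

0.4000


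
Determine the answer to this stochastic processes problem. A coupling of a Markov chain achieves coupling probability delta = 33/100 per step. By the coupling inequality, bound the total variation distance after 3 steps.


TV distance bound <= (1-delta)^n
= (1 - 0.3300)^3
= 0.6700^3
= 0.3008

0.3008


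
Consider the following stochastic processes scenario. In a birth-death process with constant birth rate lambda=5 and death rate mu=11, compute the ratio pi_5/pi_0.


For birth-death process, pi_n/pi_0 = (lambda/mu)^n
= (5/11)^5
= 0.0194

0.0194


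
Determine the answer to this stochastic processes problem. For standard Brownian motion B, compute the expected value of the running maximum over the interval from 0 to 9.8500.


E(max B(s)) = sqrt(2t/pi)
= sqrt(2*9.8500/pi)
= sqrt(6.2707)
= 2.5041

2.5041


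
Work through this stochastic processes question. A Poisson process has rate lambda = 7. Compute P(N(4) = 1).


P(N(t)=k) = (lambda*t)^k * exp(-lambda*t) / k!
lambda*t = 28
= 28^1 * exp(-28) / 1!
= 28 * 6.9144e-13 / 1
= 1.9360e-11

1.9360e-11


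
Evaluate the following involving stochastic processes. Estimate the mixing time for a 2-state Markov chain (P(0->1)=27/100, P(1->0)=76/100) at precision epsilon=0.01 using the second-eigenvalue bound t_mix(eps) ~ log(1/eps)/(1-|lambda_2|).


lambda_2 = |1 - p01 - p10| = |1 - 0.2700 - 0.7600| = 0.0300
t_mix ~ log(1/eps)/(1 - |lambda_2|)
= log(100)/(1 - 0.0300) = 4.6052/0.9700
= 4.7476

4.7476


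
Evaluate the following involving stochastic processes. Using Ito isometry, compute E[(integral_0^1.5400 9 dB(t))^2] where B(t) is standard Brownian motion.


By Ito isometry: E[(int f dB)^2] = int f^2 dt
= 9^2 * 1.5400
= 81 * 1.5400 = 124.7400

124.7400


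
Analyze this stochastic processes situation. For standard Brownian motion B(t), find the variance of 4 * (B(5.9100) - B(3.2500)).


Var(alpha*(B(t)-B(s))) = alpha^2 * (t-s)
= 4^2 * (5.9100 - 3.2500)
= 16 * 2.6600
= 42.5600

42.5600


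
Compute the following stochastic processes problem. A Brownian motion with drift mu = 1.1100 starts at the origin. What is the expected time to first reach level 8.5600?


Expected first passage time = a/mu
= 8.5600/1.1100
= 7.7117

7.7117


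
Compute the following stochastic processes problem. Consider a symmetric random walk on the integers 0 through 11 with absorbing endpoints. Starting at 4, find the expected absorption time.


For symmetric RW on 0,...,N with absorbing barriers, E(i) = i*(N-i)
E(4) = 4 * 7 = 28

28


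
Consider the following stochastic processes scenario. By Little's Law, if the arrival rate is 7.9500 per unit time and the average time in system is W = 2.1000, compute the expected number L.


Little's Law: L = lambda * W
= 7.9500 * 2.1000
= 16.6950

16.6950


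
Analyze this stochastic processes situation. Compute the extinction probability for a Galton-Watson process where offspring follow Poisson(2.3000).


Since mu = 2.3000 > 1, extinction prob q < 1.
Solve s = exp(mu*(s-1)) iteratively.
q = 0.1376

0.1376


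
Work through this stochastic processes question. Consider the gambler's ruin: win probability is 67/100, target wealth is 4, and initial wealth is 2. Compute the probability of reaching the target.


Gambler's ruin formula:
r = q/p = 0.3300/0.6700 = 0.4925
P(win) = (1 - r^i)/(1 - r^N)
= (1 - 0.4925^2)/(1 - 0.4925^4)
= 0.8048

0.8048


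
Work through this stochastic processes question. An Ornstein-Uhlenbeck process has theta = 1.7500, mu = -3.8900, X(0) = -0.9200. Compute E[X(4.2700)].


E[X(t)] = mu + (X(0) - mu)*exp(-theta*t)
= -3.8900 + (-0.9200 - -3.8900)*exp(-1.7500*4.2700)
= -3.8900 + 2.9700 * 5.6851e-04
= -3.8883

-3.8883


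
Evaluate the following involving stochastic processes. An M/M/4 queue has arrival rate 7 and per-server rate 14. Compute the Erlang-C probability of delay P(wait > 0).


a = lambda/mu = 0.5000
rho = a/c = 0.1250
Erlang-C formula applied:
C(c,a) = 0.0018

0.0018


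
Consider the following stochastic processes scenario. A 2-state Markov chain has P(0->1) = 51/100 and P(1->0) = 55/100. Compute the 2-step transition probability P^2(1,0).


Computing P^2 by matrix multiplication.
P = [[0.4900, 0.5100], [0.5500, 0.4500]]
After raising P to the power 2:
P^2(1,0) = 0.5170

0.5170


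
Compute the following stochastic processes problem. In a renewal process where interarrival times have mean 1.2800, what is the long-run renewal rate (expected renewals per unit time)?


Long-run renewal rate = 1/E(X)
= 1/1.2800
= 0.7812

0.7812


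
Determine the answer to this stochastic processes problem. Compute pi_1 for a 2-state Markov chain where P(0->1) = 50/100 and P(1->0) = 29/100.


Stationary distribution: pi_0 = p10/(p01+p10), pi_1 = p01/(p01+p10)
p01 = 0.5000, p10 = 0.2900
pi_1 = 0.6329

0.6329


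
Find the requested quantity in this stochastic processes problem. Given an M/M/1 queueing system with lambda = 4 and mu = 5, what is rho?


rho = lambda/mu
= 4/5
= 0.8000

0.8000


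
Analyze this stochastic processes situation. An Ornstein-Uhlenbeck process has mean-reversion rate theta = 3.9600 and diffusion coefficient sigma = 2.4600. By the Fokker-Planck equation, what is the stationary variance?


Stationary variance = sigma^2 / (2*theta)
= 2.4600^2 / (2*3.9600)
= 6.0516 / 7.9200
= 0.7641

0.7641
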